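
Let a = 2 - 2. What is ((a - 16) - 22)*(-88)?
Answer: 3344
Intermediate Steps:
a = 0
((a - 16) - 22)*(-88) = ((0 - 16) - 22)*(-88) = (-16 - 22)*(-88) = -38*(-88) = 3344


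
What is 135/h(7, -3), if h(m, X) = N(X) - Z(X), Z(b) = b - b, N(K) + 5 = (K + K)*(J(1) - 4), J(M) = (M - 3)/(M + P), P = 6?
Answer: 189/29 ≈ 6.5172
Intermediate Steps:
J(M) = (-3 + M)/(6 + M) (J(M) = (M - 3)/(M + 6) = (-3 + M)/(6 + M))
N(K) = -5 - 60*K/7 (N(K) = -5 + (K + K)*((-3 + 1)/(6 + 1) - 4) = -5 + (2*K)*(-2/7 - 4) = -5 + (2*K)*(-30/7) = -5 - 60*K/7)
Z(b) = 0
h(m, X) = -5 - 60*X/7 (h(m, X) = (-5 - 60*X/7) - 1*0 = (-5 - 60*X/7) + 0 = -5 - 60*X/7)
135/h(7, -3) = 135/(-5 - 60/7*(-3)) = 135/(-5 + 180/7) = 135/(145/7) = 135*(7/145) = 189/29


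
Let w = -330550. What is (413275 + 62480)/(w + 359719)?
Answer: 22655/1389 ≈ 16.310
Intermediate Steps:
(413275 + 62480)/(w + 359719) = (413275 + 62480)/(-330550 + 359719) = 475755/29169 = 475755*(1/29169) = 22655/1389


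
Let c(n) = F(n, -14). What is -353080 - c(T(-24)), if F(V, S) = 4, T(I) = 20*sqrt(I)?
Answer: -353084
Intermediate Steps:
c(n) = 4
-353080 - c(T(-24)) = -353080 - 1*4 = -353080 - 4 = -353084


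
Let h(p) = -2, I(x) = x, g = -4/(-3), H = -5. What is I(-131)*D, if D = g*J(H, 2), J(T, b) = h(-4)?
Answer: 1048/3 ≈ 349.33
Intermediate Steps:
g = 4/3 (g = -4*(-⅓) = 4/3 ≈ 1.3333)
J(T, b) = -2
D = -8/3 (D = (4/3)*(-2) = -8/3 ≈ -2.6667)
I(-131)*D = -131*(-8/3) = 1048/3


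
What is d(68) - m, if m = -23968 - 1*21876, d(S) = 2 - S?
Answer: 45778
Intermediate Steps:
m = -45844 (m = -23968 - 21876 = -45844)
d(68) - m = (2 - 1*68) - 1*(-45844) = (2 - 68) + 45844 = -66 + 45844 = 45778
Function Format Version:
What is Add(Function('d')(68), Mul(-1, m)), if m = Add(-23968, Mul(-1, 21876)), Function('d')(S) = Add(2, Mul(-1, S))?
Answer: 45778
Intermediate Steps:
m = -45844 (m = Add(-23968, -21876) = -45844)
Add(Function('d')(68), Mul(-1, m)) = Add(Add(2, Mul(-1, 68)), Mul(-1, -45844)) = Add(Add(2, -68), 45844) = Add(-66, 45844) = 45778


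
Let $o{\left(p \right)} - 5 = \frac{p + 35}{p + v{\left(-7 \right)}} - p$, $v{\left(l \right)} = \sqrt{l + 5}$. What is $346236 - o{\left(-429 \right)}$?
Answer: $\frac{63642268460}{184043} - \frac{394 i \sqrt{2}}{184043} \approx 3.458 \cdot 10^{5} - 0.0030276 i$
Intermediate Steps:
$v{\left(l \right)} = \sqrt{5 + l}$
$o{\left(p \right)} = 5 - p + \frac{35 + p}{p + i \sqrt{2}}$ ($o{\left(p \right)} = 5 - \left(p - \frac{p + 35}{p + \sqrt{5 - 7}}\right) = 5 - \left(p - \frac{35 + p}{p + \sqrt{-2}}\right) = 5 - \left(p - \frac{35 + p}{p + i \sqrt{2}}\right) = 5 - p + \frac{35 + p}{p + i \sqrt{2}}$)
$346236 - o{\left(-429 \right)} = 346236 - \frac{35 - \left(-429\right)^{2} + 6 \left(-429\right) + 5 i \sqrt{2} - i \left(-429\right) \sqrt{2}}{-429 + i \sqrt{2}} = 346236 - \frac{35 - 184041 - 2574 + 5 i \sqrt{2} + 429 i \sqrt{2}}{-429 + i \sqrt{2}} = 346236 - \frac{-186580 + 434 i \sqrt{2}}{-429 + i \sqrt{2}}$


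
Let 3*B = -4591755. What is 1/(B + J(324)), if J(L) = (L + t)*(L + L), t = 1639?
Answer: -1/258561 ≈ -3.8676e-6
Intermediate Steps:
J(L) = 2*L*(1639 + L) (J(L) = (L + 1639)*(L + L) = (1639 + L)*(2*L) = 2*L*(1639 + L))
B = -1530585 (B = (⅓)*(-4591755) = -1530585)
1/(B + J(324)) = 1/(-1530585 + 2*324*(1639 + 324)) = 1/(-1530585 + 2*324*1963) = 1/(-1530585 + 1272024) = 1/(-258561) = -1/258561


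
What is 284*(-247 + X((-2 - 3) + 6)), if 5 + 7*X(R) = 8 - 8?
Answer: -492456/7 ≈ -70351.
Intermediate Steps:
X(R) = -5/7 (X(R) = -5/7 + (8 - 8)/7 = -5/7 + (1/7)*0 = -5/7 + 0 = -5/7)
284*(-247 + X((-2 - 3) + 6)) = 284*(-247 - 5/7) = 284*(-1734/7) = -492456/7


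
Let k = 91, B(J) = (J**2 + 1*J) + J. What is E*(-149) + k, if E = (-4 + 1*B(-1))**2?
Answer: -3634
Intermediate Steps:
B(J) = J**2 + 2*J (B(J) = (J**2 + J) + J = (J + J**2) + J = J**2 + 2*J)
E = 25 (E = (-4 + 1*(-(2 - 1)))**2 = (-4 + 1*(-1*1))**2 = (-4 + 1*(-1))**2 = (-4 - 1)**2 = (-5)**2 = 25)
E*(-149) + k = 25*(-149) + 91 = -3725 + 91 = -3634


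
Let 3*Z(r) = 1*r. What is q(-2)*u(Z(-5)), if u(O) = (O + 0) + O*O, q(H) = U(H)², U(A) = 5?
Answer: 250/9 ≈ 27.778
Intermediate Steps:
q(H) = 25 (q(H) = 5² = 25)
Z(r) = r/3 (Z(r) = (1*r)/3 = r/3)
u(O) = O + O²
q(-2)*u(Z(-5)) = 25*(((⅓)*(-5))*(1 + (⅓)*(-5))) = 25*(-5*(1 - 5/3)/3) = 25*(-5/3*(-⅔)) = 25*(10/9) = 250/9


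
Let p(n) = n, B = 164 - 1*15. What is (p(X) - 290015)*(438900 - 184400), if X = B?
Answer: -73770897000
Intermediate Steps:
B = 149 (B = 164 - 15 = 149)
X = 149
(p(X) - 290015)*(438900 - 184400) = (149 - 290015)*(438900 - 184400) = -289866*254500 = -73770897000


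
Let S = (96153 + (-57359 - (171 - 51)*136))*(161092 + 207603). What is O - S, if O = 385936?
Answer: -8285665494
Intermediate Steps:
S = 8286051430 (S = (96153 + (-57359 - 120*136))*368695 = (96153 + (-57359 - 1*16320))*368695 = (96153 + (-57359 - 16320))*368695 = (96153 - 73679)*368695 = 22474*368695 = 8286051430)
O - S = 385936 - 1*8286051430 = 385936 - 8286051430 = -8285665494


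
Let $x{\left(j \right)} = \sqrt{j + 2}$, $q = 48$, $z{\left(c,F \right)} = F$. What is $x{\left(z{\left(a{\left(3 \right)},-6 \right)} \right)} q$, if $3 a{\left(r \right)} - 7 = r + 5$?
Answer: $96 i \approx 96.0 i$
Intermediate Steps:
$a{\left(r \right)} = 4 + \frac{r}{3}$ ($a{\left(r \right)} = \frac{7}{3} + \frac{r + 5}{3} = \frac{7}{3} + \frac{5 + r}{3} = \frac{7}{3} + \left(\frac{5}{3} + \frac{r}{3}\right) = 4 + \frac{r}{3}$)
$x{\left(j \right)} = \sqrt{2 + j}$
$x{\left(z{\left(a{\left(3 \right)},-6 \right)} \right)} q = \sqrt{2 - 6} \cdot 48 = \sqrt{-4} \cdot 48 = 2 i 48 = 96 i$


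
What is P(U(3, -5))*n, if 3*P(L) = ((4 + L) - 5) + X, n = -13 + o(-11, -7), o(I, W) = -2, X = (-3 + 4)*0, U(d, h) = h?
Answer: 30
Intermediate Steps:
X = 0 (X = 1*0 = 0)
n = -15 (n = -13 - 2 = -15)
P(L) = -⅓ + L/3 (P(L) = (((4 + L) - 5) + 0)/3 = ((-1 + L) + 0)/3 = (-1 + L)/3 = -⅓ + L/3)
P(U(3, -5))*n = (-⅓ + (⅓)*(-5))*(-15) = (-⅓ - 5/3)*(-15) = -2*(-15) = 30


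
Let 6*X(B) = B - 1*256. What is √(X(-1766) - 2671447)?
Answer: 2*I*√667946 ≈ 1634.6*I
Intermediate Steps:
X(B) = -128/3 + B/6 (X(B) = (B - 1*256)/6 = (B - 256)/6 = (-256 + B)/6 = -128/3 + B/6)
√(X(-1766) - 2671447) = √((-128/3 + (⅙)*(-1766)) - 2671447) = √((-128/3 - 883/3) - 2671447) = √(-337 - 2671447) = √(-2671784) = 2*I*√667946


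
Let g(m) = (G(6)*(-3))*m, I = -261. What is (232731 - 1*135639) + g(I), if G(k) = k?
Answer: 101790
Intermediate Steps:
g(m) = -18*m (g(m) = (6*(-3))*m = -18*m)
(232731 - 1*135639) + g(I) = (232731 - 1*135639) - 18*(-261) = (232731 - 135639) + 4698 = 97092 + 4698 = 101790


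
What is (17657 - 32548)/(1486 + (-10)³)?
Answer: -14891/486 ≈ -30.640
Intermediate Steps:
(17657 - 32548)/(1486 + (-10)³) = -14891/(1486 - 1000) = -14891/486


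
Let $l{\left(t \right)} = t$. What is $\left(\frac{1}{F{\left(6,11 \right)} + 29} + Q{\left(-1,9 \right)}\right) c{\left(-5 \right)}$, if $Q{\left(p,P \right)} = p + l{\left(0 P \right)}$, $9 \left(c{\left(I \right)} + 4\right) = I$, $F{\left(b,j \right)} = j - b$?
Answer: $\frac{451}{102} \approx 4.4216$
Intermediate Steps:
$c{\left(I \right)} = -4 + \frac{I}{9}$
$Q{\left(p,P \right)} = p$ ($Q{\left(p,P \right)} = p + 0 P = p + 0 = p$)
$\left(\frac{1}{F{\left(6,11 \right)} + 29} + Q{\left(-1,9 \right)}\right) c{\left(-5 \right)} = \left(\frac{1}{\left(11 - 6\right) + 29} - 1\right) \left(-4 + \frac{1}{9} \left(-5\right)\right) = \left(\frac{1}{\left(11 - 6\right) + 29} - 1\right) \left(-4 - \frac{5}{9}\right) = \left(\frac{1}{5 + 29} - 1\right) \left(- \frac{41}{9}\right) = \left(\frac{1}{34} - 1\right) \left(- \frac{41}{9}\right) = \left(- \frac{33}{34}\right) \left(- \frac{41}{9}\right) = \frac{451}{102}$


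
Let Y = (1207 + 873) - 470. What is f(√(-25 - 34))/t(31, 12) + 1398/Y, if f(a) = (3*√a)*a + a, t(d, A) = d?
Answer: 699/805 + I*√59/31 + 3*59^(¾)*I^(3/2)/31 ≈ -0.58842 + 1.7045*I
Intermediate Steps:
Y = 1610 (Y = 2080 - 470 = 1610)
f(a) = a + 3*a^(3/2) (f(a) = 3*a^(3/2) + a = a + 3*a^(3/2))
f(√(-25 - 34))/t(31, 12) + 1398/Y = (√(-25 - 34) + 3*(√(-25 - 34))^(3/2))/31 + 1398/1610 = (√(-59) + 3*(√(-59))^(3/2))*(1/31) + 1398*(1/1610) = (I*√59 + 3*(I*√59)^(3/2))*(1/31) + 699/805 = (I*√59 + 3*(59^(¾)*I^(3/2)))*(1/31) + 699/805 = (I*√59 + 3*59^(¾)*I^(3/2))*(1/31) + 699/805 = (I*√59/31 + 3*59^(¾)*I^(3/2)/31) + 699/805 = 699/805 + I*√59/31 + 3*59^(¾)*I^(3/2)/31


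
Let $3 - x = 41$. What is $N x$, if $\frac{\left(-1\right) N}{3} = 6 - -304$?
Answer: $35340$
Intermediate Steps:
$x = -38$ ($x = 3 - 41 = -38$)
$N = -930$ ($N = - 3 \left(6 - -304\right) = - 3 \left(6 + 304\right) = \left(-3\right) 310 = -930$)
$N x = \left(-930\right) \left(-38\right) = 35340$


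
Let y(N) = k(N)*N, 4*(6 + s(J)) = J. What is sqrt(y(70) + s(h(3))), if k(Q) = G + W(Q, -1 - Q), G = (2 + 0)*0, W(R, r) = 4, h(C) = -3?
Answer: sqrt(1093)/2 ≈ 16.530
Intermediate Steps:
G = 0 (G = 2*0 = 0)
k(Q) = 4 (k(Q) = 0 + 4 = 4)
s(J) = -6 + J/4
y(N) = 4*N
sqrt(y(70) + s(h(3))) = sqrt(4*70 + (-6 + (1/4)*(-3))) = sqrt(280 + (-6 - 3/4)) = sqrt(280 - 27/4) = sqrt(1093/4) = sqrt(1093)/2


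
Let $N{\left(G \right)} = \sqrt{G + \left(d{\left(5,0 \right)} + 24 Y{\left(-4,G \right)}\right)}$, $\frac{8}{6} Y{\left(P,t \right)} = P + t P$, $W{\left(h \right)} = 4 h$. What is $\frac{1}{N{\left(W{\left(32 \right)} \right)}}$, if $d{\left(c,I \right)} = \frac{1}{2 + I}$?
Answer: $- \frac{i \sqrt{36638}}{18319} \approx - 0.010449 i$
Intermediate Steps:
$Y{\left(P,t \right)} = \frac{3 P}{4} + \frac{3 P t}{4}$ ($Y{\left(P,t \right)} = \frac{3 \left(P + t P\right)}{4} = \frac{3 \left(P + P t\right)}{4} = \frac{3 P}{4} + \frac{3 P t}{4}$)
$N{\left(G \right)} = \sqrt{- \frac{143}{2} - 71 G}$ ($N{\left(G \right)} = \sqrt{G + \left(\frac{1}{2 + 0} + 24 \cdot \frac{3}{4} \left(-4\right) \left(1 + G\right)\right)} = \sqrt{G + \left(\frac{1}{2} + 24 \left(-3 - 3 G\right)\right)} = \sqrt{G + \left(\frac{1}{2} - \left(72 + 72 G\right)\right)} = \sqrt{G - \left(\frac{143}{2} + 72 G\right)} = \sqrt{- \frac{143}{2} - 71 G}$)
$\frac{1}{N{\left(W{\left(32 \right)} \right)}} = \frac{1}{\frac{1}{2} \sqrt{-286 - 284 \cdot 4 \cdot 32}} = \frac{1}{\frac{1}{2} \sqrt{-286 - 36352}} = \frac{1}{\frac{1}{2} \sqrt{-36638}} = \frac{1}{\frac{1}{2} i \sqrt{36638}} = - \frac{i \sqrt{36638}}{18319}$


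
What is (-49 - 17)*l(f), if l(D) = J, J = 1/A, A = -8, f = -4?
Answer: 33/4 ≈ 8.2500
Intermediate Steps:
J = -1/8 (J = 1/(-8) = -1/8 ≈ -0.12500)
l(D) = -1/8
(-49 - 17)*l(f) = (-49 - 17)*(-1/8) = -66*(-1/8) = 33/4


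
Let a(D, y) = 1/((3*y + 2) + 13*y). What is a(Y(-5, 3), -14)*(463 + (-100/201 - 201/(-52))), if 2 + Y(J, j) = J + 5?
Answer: -4874477/2320344 ≈ -2.1008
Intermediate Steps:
Y(J, j) = 3 + J (Y(J, j) = -2 + (J + 5) = -2 + (5 + J) = 3 + J)
a(D, y) = 1/(2 + 16*y) (a(D, y) = 1/((2 + 3*y) + 13*y) = 1/(2 + 16*y))
a(Y(-5, 3), -14)*(463 + (-100/201 - 201/(-52))) = (1/(2*(1 + 8*(-14))))*(463 + (-100/201 - 201/(-52))) = (1/(2*(1 - 112)))*(463 + (-100*1/201 - 201*(-1/52))) = ((½)/(-111))*(463 + (-100/201 + 201/52)) = ((½)*(-1/111))*(463 + 35201/10452) = -1/222*4874477/10452 = -4874477/2320344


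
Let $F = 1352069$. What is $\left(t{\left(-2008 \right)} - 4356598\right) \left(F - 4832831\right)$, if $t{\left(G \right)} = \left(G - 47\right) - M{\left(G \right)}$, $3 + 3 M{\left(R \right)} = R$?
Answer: $15169100462792$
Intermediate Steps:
$M{\left(R \right)} = -1 + \frac{R}{3}$
$t{\left(G \right)} = -46 + \frac{2 G}{3}$ ($t{\left(G \right)} = \left(G - 47\right) - \left(-1 + \frac{G}{3}\right) = \left(-47 + G\right) - \left(-1 + \frac{G}{3}\right) = -46 + \frac{2 G}{3}$)
$\left(t{\left(-2008 \right)} - 4356598\right) \left(F - 4832831\right) = \left(\left(-46 + \frac{2}{3} \left(-2008\right)\right) - 4356598\right) \left(1352069 - 4832831\right) = \left(\left(-46 - \frac{4016}{3}\right) - 4356598\right) \left(-3480762\right) = \left(- \frac{4154}{3} - 4356598\right) \left(-3480762\right) = \left(- \frac{13073948}{3}\right) \left(-3480762\right) = 15169100462792$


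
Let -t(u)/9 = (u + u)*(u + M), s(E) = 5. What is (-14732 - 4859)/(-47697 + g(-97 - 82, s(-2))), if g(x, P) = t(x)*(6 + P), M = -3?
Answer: 1507/499857 ≈ 0.0030149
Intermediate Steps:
t(u) = -18*u*(-3 + u) (t(u) = -9*(u + u)*(u - 3) = -9*2*u*(-3 + u) = -18*u*(-3 + u))
g(x, P) = 18*x*(3 - x)*(6 + P) (g(x, P) = (18*x*(3 - x))*(6 + P) = 18*x*(3 - x)*(6 + P))
(-14732 - 4859)/(-47697 + g(-97 - 82, s(-2))) = (-14732 - 4859)/(-47697 - 18*(-97 - 82)*(-3 + (-97 - 82))*(6 + 5)) = -19591/(-47697 - 18*(-179)*(-3 - 179)*11) = -19591/(-47697 - 18*(-179)*(-182)*11) = -19591/(-47697 - 6450444) = -19591/(-6498141) = -19591*(-1/6498141) = 1507/499857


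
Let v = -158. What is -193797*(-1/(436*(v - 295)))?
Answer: -64599/65836 ≈ -0.98121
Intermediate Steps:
-193797*(-1/(436*(v - 295))) = -193797*(-1/(436*(-158 - 295))) = -193797/((-436*(-453))) = -193797/197508 = -193797*1/197508 = -64599/65836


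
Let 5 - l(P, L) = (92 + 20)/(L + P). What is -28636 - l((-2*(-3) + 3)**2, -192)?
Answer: -3179263/111 ≈ -28642.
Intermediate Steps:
l(P, L) = 5 - 112/(L + P) (l(P, L) = 5 - (92 + 20)/(L + P) = 5 - 112/(L + P))
-28636 - l((-2*(-3) + 3)**2, -192) = -28636 - (-112 + 5*(-192) + 5*(-2*(-3) + 3)**2)/(-192 + (-2*(-3) + 3)**2) = -28636 - (-112 - 960 + 5*(6 + 3)**2)/(-192 + (6 + 3)**2) = -28636 - (-112 - 960 + 5*9**2)/(-192 + 9**2) = -28636 - (-112 - 960 + 5*81)/(-192 + 81) = -28636 - (-112 - 960 + 405)/(-111) = -28636 - (-1)*(-667)/111 = -28636 - 1*667/111 = -28636 - 667/111 = -3179263/111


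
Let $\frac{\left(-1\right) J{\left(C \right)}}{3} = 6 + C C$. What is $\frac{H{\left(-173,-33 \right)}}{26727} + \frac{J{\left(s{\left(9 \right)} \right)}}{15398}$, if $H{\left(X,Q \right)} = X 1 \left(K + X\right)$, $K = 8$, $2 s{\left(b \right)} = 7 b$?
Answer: $\frac{479326969}{548723128} \approx 0.87353$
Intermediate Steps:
$s{\left(b \right)} = \frac{7 b}{2}$
$J{\left(C \right)} = -18 - 3 C^{2}$ ($J{\left(C \right)} = - 3 \left(6 + C C\right) = - 3 \left(6 + C^{2}\right) = -18 - 3 C^{2}$)
$H{\left(X,Q \right)} = X \left(8 + X\right)$ ($H{\left(X,Q \right)} = X 1 \left(8 + X\right) = X \left(8 + X\right)$)
$\frac{H{\left(-173,-33 \right)}}{26727} + \frac{J{\left(s{\left(9 \right)} \right)}}{15398} = \frac{\left(-173\right) \left(8 - 173\right)}{26727} + \frac{-18 - 3 \left(\frac{7}{2} \cdot 9\right)^{2}}{15398} = \left(-173\right) \left(-165\right) \frac{1}{26727} + \left(-18 - 3 \left(\frac{63}{2}\right)^{2}\right) \frac{1}{15398} = 28545 \cdot \frac{1}{26727} + \left(-18 - \frac{11907}{4}\right) \frac{1}{15398} = \frac{9515}{8909} + \left(-18 - \frac{11907}{4}\right) \frac{1}{15398} = \frac{9515}{8909} - \frac{11979}{61592} = \frac{479326969}{548723128}$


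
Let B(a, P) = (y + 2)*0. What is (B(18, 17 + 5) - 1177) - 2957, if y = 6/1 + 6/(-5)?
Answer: -4134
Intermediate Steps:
y = 24/5 (y = 6*1 + 6*(-⅕) = 6 - 6/5 = 24/5 ≈ 4.8000)
B(a, P) = 0 (B(a, P) = (24/5 + 2)*0 = (34/5)*0 = 0)
(B(18, 17 + 5) - 1177) - 2957 = (0 - 1177) - 2957 = -1177 - 2957 = -4134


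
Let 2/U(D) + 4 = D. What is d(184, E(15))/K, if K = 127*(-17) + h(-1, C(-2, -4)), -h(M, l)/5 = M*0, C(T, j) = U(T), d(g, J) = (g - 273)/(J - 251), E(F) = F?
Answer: -89/509524 ≈ -0.00017467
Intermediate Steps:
d(g, J) = (-273 + g)/(-251 + J)
U(D) = 2/(-4 + D)
C(T, j) = 2/(-4 + T)
h(M, l) = 0 (h(M, l) = -5*M*0 = -5*0 = 0)
K = -2159 (K = 127*(-17) + 0 = -2159 + 0 = -2159)
d(184, E(15))/K = ((-273 + 184)/(-251 + 15))/(-2159) = (-89/(-236))*(-1/2159) = -1/236*(-89)*(-1/2159) = (89/236)*(-1/2159) = -89/509524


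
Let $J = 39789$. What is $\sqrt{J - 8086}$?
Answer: $7 \sqrt{647} \approx 178.05$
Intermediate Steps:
$\sqrt{J - 8086} = \sqrt{39789 - 8086} = \sqrt{31703} = 7 \sqrt{647}$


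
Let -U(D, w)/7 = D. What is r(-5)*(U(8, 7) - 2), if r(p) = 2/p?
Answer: 116/5 ≈ 23.200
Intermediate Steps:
U(D, w) = -7*D
r(-5)*(U(8, 7) - 2) = (2/(-5))*(-7*8 - 2) = (2*(-1/5))*(-56 - 2) = -2/5*(-58) = 116/5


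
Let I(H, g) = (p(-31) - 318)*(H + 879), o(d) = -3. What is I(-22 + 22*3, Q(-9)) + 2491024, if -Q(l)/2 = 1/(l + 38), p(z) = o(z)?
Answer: 2194741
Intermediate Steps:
p(z) = -3
Q(l) = -2/(38 + l) (Q(l) = -2/(l + 38) = -2/(38 + l))
I(H, g) = -282159 - 321*H (I(H, g) = (-3 - 318)*(H + 879) = -321*(879 + H) = -282159 - 321*H)
I(-22 + 22*3, Q(-9)) + 2491024 = (-282159 - 321*(-22 + 22*3)) + 2491024 = (-282159 - 321*(-22 + 66)) + 2491024 = (-282159 - 321*44) + 2491024 = (-282159 - 14124) + 2491024 = -296283 + 2491024 = 2194741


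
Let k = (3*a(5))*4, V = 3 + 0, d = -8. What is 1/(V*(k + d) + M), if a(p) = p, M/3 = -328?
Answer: -1/828 ≈ -0.0012077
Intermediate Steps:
M = -984 (M = 3*(-328) = -984)
V = 3
k = 60 (k = (3*5)*4 = 15*4 = 60)
1/(V*(k + d) + M) = 1/(3*(60 - 8) - 984) = 1/(3*52 - 984) = 1/(156 - 984) = 1/(-828) = -1/828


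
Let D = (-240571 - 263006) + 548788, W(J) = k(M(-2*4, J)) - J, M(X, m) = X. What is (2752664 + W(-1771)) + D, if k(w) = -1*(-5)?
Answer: 2799651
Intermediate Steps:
k(w) = 5
W(J) = 5 - J
D = 45211 (D = -503577 + 548788 = 45211)
(2752664 + W(-1771)) + D = (2752664 + (5 - 1*(-1771))) + 45211 = (2752664 + (5 + 1771)) + 45211 = (2752664 + 1776) + 45211 = 2754440 + 45211 = 2799651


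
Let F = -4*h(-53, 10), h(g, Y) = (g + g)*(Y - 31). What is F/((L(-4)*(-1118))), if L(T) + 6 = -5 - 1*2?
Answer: -4452/7267 ≈ -0.61263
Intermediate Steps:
L(T) = -13 (L(T) = -6 + (-5 - 1*2) = -6 + (-5 - 2) = -6 - 7 = -13)
h(g, Y) = 2*g*(-31 + Y) (h(g, Y) = (2*g)*(-31 + Y) = 2*g*(-31 + Y))
F = -8904 (F = -8*(-53)*(-31 + 10) = -8*(-53)*(-21) = -4*2226 = -8904)
F/((L(-4)*(-1118))) = -8904/((-13*(-1118))) = -8904/14534 = -8904*1/14534 = -4452/7267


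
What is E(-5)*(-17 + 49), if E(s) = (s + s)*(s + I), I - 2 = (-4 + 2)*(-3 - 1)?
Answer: -1600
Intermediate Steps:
I = 10 (I = 2 + (-4 + 2)*(-3 - 1) = 2 - 2*(-4) = 2 + 8 = 10)
E(s) = 2*s*(10 + s) (E(s) = (s + s)*(s + 10) = (2*s)*(10 + s) = 2*s*(10 + s))
E(-5)*(-17 + 49) = (2*(-5)*(10 - 5))*(-17 + 49) = (2*(-5)*5)*32 = -50*32 = -1600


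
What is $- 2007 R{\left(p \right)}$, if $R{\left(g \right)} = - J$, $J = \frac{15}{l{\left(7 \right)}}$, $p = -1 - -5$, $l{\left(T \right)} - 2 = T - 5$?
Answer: $\frac{30105}{4} \approx 7526.3$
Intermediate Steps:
$l{\left(T \right)} = -3 + T$ ($l{\left(T \right)} = 2 + \left(T - 5\right) = 2 + \left(-5 + T\right) = -3 + T$)
$p = 4$ ($p = -1 + 5 = 4$)
$J = \frac{15}{4}$ ($J = \frac{15}{-3 + 7} = \frac{15}{4} \approx 3.75$)
$R{\left(g \right)} = - \frac{15}{4}$ ($R{\left(g \right)} = \left(-1\right) \frac{15}{4} = - \frac{15}{4}$)
$- 2007 R{\left(p \right)} = \left(-2007\right) \left(- \frac{15}{4}\right) = \frac{30105}{4}$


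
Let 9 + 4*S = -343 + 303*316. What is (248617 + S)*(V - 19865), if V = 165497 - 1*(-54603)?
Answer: 54557229510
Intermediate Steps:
S = 23849 (S = -9/4 + (-343 + 303*316)/4 = -9/4 + (-343 + 95748)/4 = -9/4 + (¼)*95405 = -9/4 + 95405/4 = 23849)
V = 220100 (V = 165497 + 54603 = 220100)
(248617 + S)*(V - 19865) = (248617 + 23849)*(220100 - 19865) = 272466*200235 = 54557229510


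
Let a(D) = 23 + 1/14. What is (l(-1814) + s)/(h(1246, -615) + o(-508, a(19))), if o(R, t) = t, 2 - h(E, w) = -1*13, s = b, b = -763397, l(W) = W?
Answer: -10712954/533 ≈ -20099.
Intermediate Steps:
a(D) = 323/14 (a(D) = 23 + 1/14 = 323/14)
s = -763397
h(E, w) = 15 (h(E, w) = 2 - (-1)*13 = 2 - 1*(-13) = 2 + 13 = 15)
(l(-1814) + s)/(h(1246, -615) + o(-508, a(19))) = (-1814 - 763397)/(15 + 323/14) = -765211/533/14 = -765211*14/533 = -10712954/533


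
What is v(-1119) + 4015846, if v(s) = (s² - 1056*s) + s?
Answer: 6448552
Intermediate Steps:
v(s) = s² - 1055*s
v(-1119) + 4015846 = -1119*(-1055 - 1119) + 4015846 = -1119*(-2174) + 4015846 = 2432706 + 4015846 = 6448552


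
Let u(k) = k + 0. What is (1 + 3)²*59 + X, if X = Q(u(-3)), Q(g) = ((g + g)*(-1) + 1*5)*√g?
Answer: 944 + 11*I*√3 ≈ 944.0 + 19.053*I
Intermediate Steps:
u(k) = k
Q(g) = √g*(5 - 2*g) (Q(g) = ((2*g)*(-1) + 5)*√g = (-2*g + 5)*√g = (5 - 2*g)*√g = √g*(5 - 2*g))
X = 11*I*√3 (X = √(-3)*(5 - 2*(-3)) = (I*√3)*(5 + 6) = (I*√3)*11 = 11*I*√3 ≈ 19.053*I)
(1 + 3)²*59 + X = (1 + 3)²*59 + 11*I*√3 = 4²*59 + 11*I*√3 = 16*59 + 11*I*√3 = 944 + 11*I*√3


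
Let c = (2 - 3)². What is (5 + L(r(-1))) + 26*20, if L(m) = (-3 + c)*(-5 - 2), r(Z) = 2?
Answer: 539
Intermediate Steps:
c = 1 (c = (-1)² = 1)
L(m) = 14 (L(m) = (-3 + 1)*(-5 - 2) = -2*(-7) = 14)
(5 + L(r(-1))) + 26*20 = (5 + 14) + 26*20 = 19 + 520 = 539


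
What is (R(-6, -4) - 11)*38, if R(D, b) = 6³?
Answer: 7790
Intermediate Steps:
R(D, b) = 216
(R(-6, -4) - 11)*38 = (216 - 11)*38 = 205*38 = 7790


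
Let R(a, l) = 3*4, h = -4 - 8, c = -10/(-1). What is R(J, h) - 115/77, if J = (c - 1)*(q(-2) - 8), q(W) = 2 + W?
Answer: 809/77 ≈ 10.507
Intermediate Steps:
c = 10 (c = -10*(-1) = 10)
h = -12
J = -72 (J = (10 - 1)*((2 - 2) - 8) = 9*(0 - 8) = 9*(-8) = -72)
R(a, l) = 12
R(J, h) - 115/77 = 12 - 115/77 = 809/77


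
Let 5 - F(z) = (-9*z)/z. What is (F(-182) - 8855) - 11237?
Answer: -20078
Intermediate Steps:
F(z) = 14 (F(z) = 5 - (-9*z)/z = 5 - 1*(-9) = 5 + 9 = 14)
(F(-182) - 8855) - 11237 = (14 - 8855) - 11237 = -8841 - 11237 = -20078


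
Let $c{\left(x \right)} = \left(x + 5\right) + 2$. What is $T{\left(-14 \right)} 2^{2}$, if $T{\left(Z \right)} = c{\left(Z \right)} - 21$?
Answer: $-112$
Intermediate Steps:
$c{\left(x \right)} = 7 + x$ ($c{\left(x \right)} = \left(5 + x\right) + 2 = 7 + x$)
$T{\left(Z \right)} = -14 + Z$ ($T{\left(Z \right)} = \left(7 + Z\right) - 21 = -14 + Z$)
$T{\left(-14 \right)} 2^{2} = \left(-14 - 14\right) 2^{2} = \left(-28\right) 4 = -112$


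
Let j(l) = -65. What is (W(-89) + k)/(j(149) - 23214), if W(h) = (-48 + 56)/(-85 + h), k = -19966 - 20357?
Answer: 3508105/2025273 ≈ 1.7322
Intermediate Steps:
k = -40323
W(h) = 8/(-85 + h)
(W(-89) + k)/(j(149) - 23214) = (8/(-85 - 89) - 40323)/(-65 - 23214) = (8/(-174) - 40323)/(-23279) = (8*(-1/174) - 40323)*(-1/23279) = (-4/87 - 40323)*(-1/23279) = -3508105/87*(-1/23279) = 3508105/2025273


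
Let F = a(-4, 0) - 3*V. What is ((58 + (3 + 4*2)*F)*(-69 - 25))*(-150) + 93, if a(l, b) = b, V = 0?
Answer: 817893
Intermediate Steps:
F = 0 (F = 0 - 3*0 = 0 + 0 = 0)
((58 + (3 + 4*2)*F)*(-69 - 25))*(-150) + 93 = ((58 + (3 + 4*2)*0)*(-69 - 25))*(-150) + 93 = ((58 + (3 + 8)*0)*(-94))*(-150) + 93 = ((58 + 11*0)*(-94))*(-150) + 93 = ((58 + 0)*(-94))*(-150) + 93 = (58*(-94))*(-150) + 93 = -5452*(-150) + 93 = 817800 + 93 = 817893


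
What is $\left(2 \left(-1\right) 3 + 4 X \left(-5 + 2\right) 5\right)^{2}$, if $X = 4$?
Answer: $60516$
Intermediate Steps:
$\left(2 \left(-1\right) 3 + 4 X \left(-5 + 2\right) 5\right)^{2} = \left(2 \left(-1\right) 3 + 4 \cdot 4 \left(-5 + 2\right) 5\right)^{2} = \left(\left(-2\right) 3 + 16 \left(\left(-3\right) 5\right)\right)^{2} = \left(-6 + 16 \left(-15\right)\right)^{2} = \left(-6 - 240\right)^{2} = \left(-246\right)^{2} = 60516$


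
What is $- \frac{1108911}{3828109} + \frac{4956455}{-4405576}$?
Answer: $- \frac{3408463097333}{2409289305112} \approx -1.4147$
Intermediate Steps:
$- \frac{1108911}{3828109} + \frac{4956455}{-4405576} = \left(-1108911\right) \frac{1}{3828109} + 4956455 \left(- \frac{1}{4405576}\right) = - \frac{1108911}{3828109} - \frac{708065}{629368} = - \frac{3408463097333}{2409289305112}$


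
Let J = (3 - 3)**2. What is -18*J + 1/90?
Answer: 1/90 ≈ 0.011111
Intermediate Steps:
J = 0 (J = 0**2 = 0)
-18*J + 1/90 = -18*0 + 1/90 = 0 + 1/90 = 1/90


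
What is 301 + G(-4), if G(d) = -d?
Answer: 305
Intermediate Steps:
301 + G(-4) = 301 - 1*(-4) = 301 + 4 = 305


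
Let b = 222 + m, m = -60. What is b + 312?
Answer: 474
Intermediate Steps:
b = 162 (b = 222 - 60 = 162)
b + 312 = 162 + 312 = 474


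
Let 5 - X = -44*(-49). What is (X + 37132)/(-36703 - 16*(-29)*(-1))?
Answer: -34981/37167 ≈ -0.94118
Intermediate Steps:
X = -2151 (X = 5 - (-44)*(-49) = 5 - 1*2156 = 5 - 2156 = -2151)
(X + 37132)/(-36703 - 16*(-29)*(-1)) = (-2151 + 37132)/(-36703 - 16*(-29)*(-1)) = 34981/(-36703 + 464*(-1)) = 34981/(-36703 - 464) = 34981/(-37167) = 34981*(-1/37167) = -34981/37167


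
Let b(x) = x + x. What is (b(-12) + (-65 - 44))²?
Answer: 17689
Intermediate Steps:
b(x) = 2*x
(b(-12) + (-65 - 44))² = (2*(-12) + (-65 - 44))² = (-24 - 109)² = (-133)² = 17689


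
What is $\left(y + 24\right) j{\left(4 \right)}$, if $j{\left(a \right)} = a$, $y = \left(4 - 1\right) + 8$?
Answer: $140$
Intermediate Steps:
$y = 11$ ($y = 3 + 8 = 11$)
$\left(y + 24\right) j{\left(4 \right)} = \left(11 + 24\right) 4 = 35 \cdot 4 = 140$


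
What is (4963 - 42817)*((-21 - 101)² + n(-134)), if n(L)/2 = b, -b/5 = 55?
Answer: -542599236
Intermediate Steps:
b = -275 (b = -5*55 = -275)
n(L) = -550 (n(L) = 2*(-275) = -550)
(4963 - 42817)*((-21 - 101)² + n(-134)) = (4963 - 42817)*((-21 - 101)² - 550) = -37854*((-122)² - 550) = -37854*(14884 - 550) = -37854*14334 = -542599236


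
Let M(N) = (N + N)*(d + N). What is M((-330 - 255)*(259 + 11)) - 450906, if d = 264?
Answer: 49812556494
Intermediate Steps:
M(N) = 2*N*(264 + N) (M(N) = (N + N)*(264 + N) = (2*N)*(264 + N) = 2*N*(264 + N))
M((-330 - 255)*(259 + 11)) - 450906 = 2*((-330 - 255)*(259 + 11))*(264 + (-330 - 255)*(259 + 11)) - 450906 = 2*(-585*270)*(264 - 585*270) - 450906 = 2*(-157950)*(264 - 157950) - 450906 = 2*(-157950)*(-157686) - 450906 = 49813007400 - 450906 = 49812556494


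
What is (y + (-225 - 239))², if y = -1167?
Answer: 2660161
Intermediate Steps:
(y + (-225 - 239))² = (-1167 + (-225 - 239))² = (-1167 - 464)² = (-1631)² = 2660161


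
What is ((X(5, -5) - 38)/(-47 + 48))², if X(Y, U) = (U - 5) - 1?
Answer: 2401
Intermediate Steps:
X(Y, U) = -6 + U (X(Y, U) = (-5 + U) - 1 = -6 + U)
((X(5, -5) - 38)/(-47 + 48))² = (((-6 - 5) - 38)/(-47 + 48))² = ((-11 - 38)/1)² = (-49*1)² = (-49)² = 2401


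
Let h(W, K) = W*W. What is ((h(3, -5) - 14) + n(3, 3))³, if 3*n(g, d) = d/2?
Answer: -729/8 ≈ -91.125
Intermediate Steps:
h(W, K) = W²
n(g, d) = d/6 (n(g, d) = (d/2)/3 = d/6)
((h(3, -5) - 14) + n(3, 3))³ = ((3² - 14) + (⅙)*3)³ = ((9 - 14) + ½)³ = (-5 + ½)³ = (-9/2)³ = -729/8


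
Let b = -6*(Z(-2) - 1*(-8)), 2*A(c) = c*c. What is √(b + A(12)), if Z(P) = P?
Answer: 6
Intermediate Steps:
A(c) = c²/2 (A(c) = (c*c)/2 = c²/2)
b = -36 (b = -6*(-2 - 1*(-8)) = -6*(-2 + 8) = -6*6 = -36)
√(b + A(12)) = √(-36 + (½)*12²) = √(-36 + (½)*144) = √(-36 + 72) = √36 = 6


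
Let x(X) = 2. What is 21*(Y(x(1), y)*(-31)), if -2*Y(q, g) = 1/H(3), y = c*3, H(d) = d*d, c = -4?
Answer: 217/6 ≈ 36.167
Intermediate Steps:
H(d) = d**2
y = -12 (y = -4*3 = -12)
Y(q, g) = -1/18 (Y(q, g) = -1/(2*(3**2)) = -1/2/9 = -1/2*1/9 = -1/18)
21*(Y(x(1), y)*(-31)) = 21*(-1/18*(-31)) = 21*(31/18) = 217/6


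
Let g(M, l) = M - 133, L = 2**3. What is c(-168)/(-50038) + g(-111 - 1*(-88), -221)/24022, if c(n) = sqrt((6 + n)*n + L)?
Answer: -78/12011 - sqrt(6806)/25019 ≈ -0.0097915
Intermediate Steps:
L = 8
c(n) = sqrt(8 + n*(6 + n)) (c(n) = sqrt((6 + n)*n + 8) = sqrt(n*(6 + n) + 8) = sqrt(8 + n*(6 + n)))
g(M, l) = -133 + M
c(-168)/(-50038) + g(-111 - 1*(-88), -221)/24022 = sqrt(8 + (-168)**2 + 6*(-168))/(-50038) + (-133 + (-111 - 1*(-88)))/24022 = sqrt(8 + 28224 - 1008)*(-1/50038) + (-133 + (-111 + 88))*(1/24022) = sqrt(27224)*(-1/50038) + (-133 - 23)*(1/24022) = (2*sqrt(6806))*(-1/50038) - 156*1/24022 = -sqrt(6806)/25019 - 78/12011 = -78/12011 - sqrt(6806)/25019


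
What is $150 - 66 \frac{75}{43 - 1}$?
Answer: $\frac{225}{7} \approx 32.143$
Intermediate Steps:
$150 - 66 \frac{75}{43 - 1} = 150 - 66 \cdot \frac{75}{42} = 150 - 66 \cdot 75 \cdot \frac{1}{42} = 150 - \frac{825}{7} = \frac{225}{7}$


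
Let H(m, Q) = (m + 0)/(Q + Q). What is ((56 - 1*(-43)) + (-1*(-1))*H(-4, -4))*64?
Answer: 6368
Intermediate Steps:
H(m, Q) = m/(2*Q) (H(m, Q) = m/((2*Q)) = m*(1/(2*Q)) = m/(2*Q))
((56 - 1*(-43)) + (-1*(-1))*H(-4, -4))*64 = ((56 - 1*(-43)) + (-1*(-1))*((½)*(-4)/(-4)))*64 = ((56 + 43) + 1*((½)*(-4)*(-¼)))*64 = (99 + 1*(½))*64 = (99 + ½)*64 = (199/2)*64 = 6368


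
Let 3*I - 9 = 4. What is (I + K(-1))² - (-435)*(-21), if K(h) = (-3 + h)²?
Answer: -78494/9 ≈ -8721.6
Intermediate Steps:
I = 13/3 (I = 3 + (⅓)*4 = 3 + 4/3 = 13/3 ≈ 4.3333)
(I + K(-1))² - (-435)*(-21) = (13/3 + (-3 - 1)²)² - (-435)*(-21) = (13/3 + (-4)²)² - 87*105 = (13/3 + 16)² - 9135 = (61/3)² - 9135 = 3721/9 - 9135 = -78494/9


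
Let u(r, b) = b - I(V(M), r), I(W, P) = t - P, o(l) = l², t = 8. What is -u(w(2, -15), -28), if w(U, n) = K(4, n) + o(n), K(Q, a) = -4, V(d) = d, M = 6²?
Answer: -185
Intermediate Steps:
M = 36
w(U, n) = -4 + n²
I(W, P) = 8 - P
u(r, b) = -8 + b + r (u(r, b) = b - (8 - r) = b + (-8 + r) = -8 + b + r)
-u(w(2, -15), -28) = -(-8 - 28 + (-4 + (-15)²)) = -(-8 - 28 + (-4 + 225)) = -(-8 - 28 + 221) = -1*185 = -185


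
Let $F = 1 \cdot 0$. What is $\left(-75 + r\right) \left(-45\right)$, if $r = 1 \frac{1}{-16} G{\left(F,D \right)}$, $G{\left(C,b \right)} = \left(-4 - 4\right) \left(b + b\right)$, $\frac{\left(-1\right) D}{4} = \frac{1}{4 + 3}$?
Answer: $\frac{23805}{7} \approx 3400.7$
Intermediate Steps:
$D = - \frac{4}{7}$ ($D = - \frac{4}{4 + 3} = - \frac{4}{7} \approx -0.57143$)
$F = 0$
$G{\left(C,b \right)} = - 16 b$ ($G{\left(C,b \right)} = - 8 \cdot 2 b = - 16 b$)
$r = - \frac{4}{7}$ ($r = 1 \frac{1}{-16} \left(\left(-16\right) \left(- \frac{4}{7}\right)\right) = 1 \left(- \frac{1}{16}\right) \frac{64}{7} = \left(- \frac{1}{16}\right) \frac{64}{7} = - \frac{4}{7} \approx -0.57143$)
$\left(-75 + r\right) \left(-45\right) = \left(-75 - \frac{4}{7}\right) \left(-45\right) = \left(- \frac{529}{7}\right) \left(-45\right) = \frac{23805}{7}$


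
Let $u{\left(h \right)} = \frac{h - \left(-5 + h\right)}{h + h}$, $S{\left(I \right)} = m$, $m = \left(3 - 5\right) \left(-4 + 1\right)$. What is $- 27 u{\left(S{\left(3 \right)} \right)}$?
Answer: $- \frac{45}{4} \approx -11.25$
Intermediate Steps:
$m = 6$ ($m = \left(-2\right) \left(-3\right) = 6$)
$S{\left(I \right)} = 6$
$u{\left(h \right)} = \frac{5}{2 h}$
$- 27 u{\left(S{\left(3 \right)} \right)} = - 27 \frac{5}{2 \cdot 6} = - 27 \cdot \frac{5}{2} \cdot \frac{1}{6} = \left(-27\right) \frac{5}{12} = - \frac{45}{4}$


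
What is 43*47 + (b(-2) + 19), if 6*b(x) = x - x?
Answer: 2040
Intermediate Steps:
b(x) = 0 (b(x) = (x - x)/6 = (⅙)*0 = 0)
43*47 + (b(-2) + 19) = 43*47 + (0 + 19) = 2021 + 19 = 2040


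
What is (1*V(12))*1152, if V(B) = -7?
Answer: -8064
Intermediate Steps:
(1*V(12))*1152 = (1*(-7))*1152 = -7*1152 = -8064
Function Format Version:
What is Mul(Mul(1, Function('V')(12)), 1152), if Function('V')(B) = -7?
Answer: -8064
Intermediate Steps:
Mul(Mul(1, Function('V')(12)), 1152) = Mul(Mul(1, -7), 1152) = Mul(-7, 1152) = -8064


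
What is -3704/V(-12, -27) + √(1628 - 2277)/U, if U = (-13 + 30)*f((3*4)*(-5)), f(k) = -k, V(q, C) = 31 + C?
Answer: -926 + I*√649/1020 ≈ -926.0 + 0.024976*I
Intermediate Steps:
U = 1020 (U = (-13 + 30)*(-3*4*(-5)) = 17*(-12*(-5)) = 17*(-1*(-60)) = 17*60 = 1020)
-3704/V(-12, -27) + √(1628 - 2277)/U = -3704/(31 - 27) + √(1628 - 2277)/1020 = -3704/4 + √(-649)*(1/1020) = -3704*¼ + (I*√649)*(1/1020) = -926 + I*√649/1020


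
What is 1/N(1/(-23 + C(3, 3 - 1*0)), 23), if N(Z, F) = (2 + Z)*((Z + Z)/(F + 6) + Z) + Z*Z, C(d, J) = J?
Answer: -580/59 ≈ -9.8305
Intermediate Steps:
N(Z, F) = Z² + (2 + Z)*(Z + 2*Z/(6 + F)) (N(Z, F) = (2 + Z)*((2*Z)/(6 + F) + Z) + Z² = (2 + Z)*(2*Z/(6 + F) + Z) + Z² = (2 + Z)*(Z + 2*Z/(6 + F)) + Z² = Z² + (2 + Z)*(Z + 2*Z/(6 + F)))
1/N(1/(-23 + C(3, 3 - 1*0)), 23) = 1/(2*(8 + 23 + 7/(-23 + (3 - 1*0)) + 23/(-23 + (3 - 1*0)))/((-23 + (3 - 1*0))*(6 + 23))) = 1/(2*(8 + 23 + 7/(-23 + (3 + 0)) + 23/(-23 + (3 + 0)))/((-23 + (3 + 0))*29)) = 1/(2*(1/29)*(8 + 23 + 7/(-23 + 3) + 23/(-23 + 3))/(-23 + 3)) = 1/(2*(1/29)*(8 + 23 + 7/(-20) + 23/(-20))/(-20)) = 1/(2*(-1/20)*(1/29)*(8 + 23 + 7*(-1/20) + 23*(-1/20))) = 1/(2*(-1/20)*(1/29)*(8 + 23 - 7/20 - 23/20)) = 1/(2*(-1/20)*(1/29)*(59/2)) = 1/(-59/580) = -580/59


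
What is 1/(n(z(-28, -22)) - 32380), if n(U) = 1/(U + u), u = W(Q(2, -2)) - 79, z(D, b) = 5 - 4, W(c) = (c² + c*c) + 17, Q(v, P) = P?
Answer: -53/1716141 ≈ -3.0883e-5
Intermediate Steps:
W(c) = 17 + 2*c² (W(c) = (c² + c²) + 17 = 2*c² + 17 = 17 + 2*c²)
z(D, b) = 1
u = -54 (u = (17 + 2*(-2)²) - 79 = (17 + 2*4) - 79 = (17 + 8) - 79 = 25 - 79 = -54)
n(U) = 1/(-54 + U) (n(U) = 1/(U - 54) = 1/(-54 + U))
1/(n(z(-28, -22)) - 32380) = 1/(1/(-54 + 1) - 32380) = 1/(1/(-53) - 32380) = 1/(-1/53 - 32380) = 1/(-1716141/53) = -53/1716141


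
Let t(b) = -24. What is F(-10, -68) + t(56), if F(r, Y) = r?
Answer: -34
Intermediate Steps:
F(-10, -68) + t(56) = -10 - 24 = -34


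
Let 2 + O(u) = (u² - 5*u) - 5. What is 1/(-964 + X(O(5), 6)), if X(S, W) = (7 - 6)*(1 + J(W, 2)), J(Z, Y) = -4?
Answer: -1/967 ≈ -0.0010341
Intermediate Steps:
O(u) = -7 + u² - 5*u (O(u) = -2 + ((u² - 5*u) - 5) = -2 + (-5 + u² - 5*u) = -7 + u² - 5*u)
X(S, W) = -3 (X(S, W) = (7 - 6)*(1 - 4) = 1*(-3) = -3)
1/(-964 + X(O(5), 6)) = 1/(-964 - 3) = 1/(-967) = -1/967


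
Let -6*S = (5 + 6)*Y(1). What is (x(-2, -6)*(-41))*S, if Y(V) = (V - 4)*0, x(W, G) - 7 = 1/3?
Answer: 0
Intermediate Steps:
x(W, G) = 22/3 (x(W, G) = 7 + 1/3 = 22/3)
Y(V) = 0 (Y(V) = (-4 + V)*0 = 0)
S = 0 (S = -(5 + 6)*0/6 = -11*0/6 = -1/6*0 = 0)
(x(-2, -6)*(-41))*S = ((22/3)*(-41))*0 = -902/3*0 = 0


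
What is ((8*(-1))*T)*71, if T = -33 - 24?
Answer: 32376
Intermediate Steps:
T = -57
((8*(-1))*T)*71 = ((8*(-1))*(-57))*71 = -8*(-57)*71 = 456*71 = 32376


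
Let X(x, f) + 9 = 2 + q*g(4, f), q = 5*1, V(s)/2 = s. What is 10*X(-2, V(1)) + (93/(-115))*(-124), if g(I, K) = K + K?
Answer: 26482/115 ≈ 230.28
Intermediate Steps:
V(s) = 2*s
g(I, K) = 2*K
q = 5
X(x, f) = -7 + 10*f (X(x, f) = -9 + (2 + 5*(2*f)) = -9 + (2 + 10*f) = -7 + 10*f)
10*X(-2, V(1)) + (93/(-115))*(-124) = 10*(-7 + 10*(2*1)) + (93/(-115))*(-124) = 10*(-7 + 10*2) + (93*(-1/115))*(-124) = 10*(-7 + 20) - 93/115*(-124) = 10*13 + 11532/115 = 130 + 11532/115 = 26482/115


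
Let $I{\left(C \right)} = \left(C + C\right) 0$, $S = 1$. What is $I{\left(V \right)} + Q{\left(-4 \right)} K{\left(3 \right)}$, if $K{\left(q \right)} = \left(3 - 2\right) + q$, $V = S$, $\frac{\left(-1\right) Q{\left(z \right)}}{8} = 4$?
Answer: $-128$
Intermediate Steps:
$Q{\left(z \right)} = -32$ ($Q{\left(z \right)} = \left(-8\right) 4 = -32$)
$V = 1$
$I{\left(C \right)} = 0$ ($I{\left(C \right)} = 2 C 0 = 0$)
$K{\left(q \right)} = 1 + q$
$I{\left(V \right)} + Q{\left(-4 \right)} K{\left(3 \right)} = 0 - 32 \left(1 + 3\right) = 0 - 128 = -128$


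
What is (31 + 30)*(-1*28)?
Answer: -1708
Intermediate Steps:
(31 + 30)*(-1*28) = 61*(-28) = -1708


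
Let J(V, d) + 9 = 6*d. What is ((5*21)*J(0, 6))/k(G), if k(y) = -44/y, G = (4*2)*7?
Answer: -39690/11 ≈ -3608.2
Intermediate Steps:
J(V, d) = -9 + 6*d
G = 56 (G = 8*7 = 56)
((5*21)*J(0, 6))/k(G) = ((5*21)*(-9 + 6*6))/((-44/56)) = (105*(-9 + 36))/((-44*1/56)) = (105*27)/(-11/14) = 2835*(-14/11) = -39690/11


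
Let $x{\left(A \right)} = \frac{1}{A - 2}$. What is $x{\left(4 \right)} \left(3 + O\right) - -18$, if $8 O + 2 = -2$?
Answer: $\frac{77}{4} \approx 19.25$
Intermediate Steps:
$x{\left(A \right)} = \frac{1}{-2 + A}$
$O = - \frac{1}{2}$ ($O = - \frac{1}{4} + \frac{1}{8} \left(-2\right) = - \frac{1}{4} - \frac{1}{4} = - \frac{1}{2} \approx -0.5$)
$x{\left(4 \right)} \left(3 + O\right) - -18 = \frac{3 - \frac{1}{2}}{-2 + 4} - -18 = \frac{1}{2} \cdot \frac{5}{2} + 18 = \frac{5}{4} + 18 = \frac{77}{4}$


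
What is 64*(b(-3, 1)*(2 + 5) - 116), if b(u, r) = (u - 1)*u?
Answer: -2048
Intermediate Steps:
b(u, r) = u*(-1 + u) (b(u, r) = (-1 + u)*u = u*(-1 + u))
64*(b(-3, 1)*(2 + 5) - 116) = 64*((-3*(-1 - 3))*(2 + 5) - 116) = 64*(-3*(-4)*7 - 116) = 64*(12*7 - 116) = 64*(84 - 116) = 64*(-32) = -2048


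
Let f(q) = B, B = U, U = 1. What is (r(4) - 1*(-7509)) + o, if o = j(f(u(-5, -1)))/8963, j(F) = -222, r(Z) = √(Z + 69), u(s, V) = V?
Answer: 67302945/8963 + √73 ≈ 7517.5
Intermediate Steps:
B = 1
f(q) = 1
r(Z) = √(69 + Z)
o = -222/8963 ≈ -0.024769
(r(4) - 1*(-7509)) + o = (√(69 + 4) - 1*(-7509)) - 222/8963 = (√73 + 7509) - 222/8963 = (7509 + √73) - 222/8963 = 67302945/8963 + √73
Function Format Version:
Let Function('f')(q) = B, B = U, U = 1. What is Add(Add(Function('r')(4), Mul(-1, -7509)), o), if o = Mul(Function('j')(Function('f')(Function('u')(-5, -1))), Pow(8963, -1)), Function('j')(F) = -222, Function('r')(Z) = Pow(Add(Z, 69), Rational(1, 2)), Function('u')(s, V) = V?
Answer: Add(Rational(67302945, 8963), Pow(73, Rational(1, 2))) ≈ 7517.5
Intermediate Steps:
B = 1
Function('f')(q) = 1
Function('r')(Z) = Pow(Add(69, Z), Rational(1, 2))
o = Rational(-222, 8963) (o = Mul(-222, Pow(8963, -1)) = Mul(-222, Rational(1, 8963)) = Rational(-222, 8963) ≈ -0.024769)
Add(Add(Function('r')(4), Mul(-1, -7509)), o) = Add(Add(Pow(Add(69, 4), Rational(1, 2)), Mul(-1, -7509)), Rational(-222, 8963)) = Add(Add(Pow(73, Rational(1, 2)), 7509), Rational(-222, 8963)) = Add(Add(7509, Pow(73, Rational(1, 2))), Rational(-222, 8963)) = Add(Rational(67302945, 8963), Pow(73, Rational(1, 2)))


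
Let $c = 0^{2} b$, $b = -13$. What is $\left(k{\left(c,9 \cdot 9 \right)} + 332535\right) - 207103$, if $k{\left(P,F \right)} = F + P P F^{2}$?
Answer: $125513$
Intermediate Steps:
$c = 0$ ($c = 0^{2} \left(-13\right) = 0 \left(-13\right) = 0$)
$k{\left(P,F \right)} = F + F^{2} P^{2}$ ($k{\left(P,F \right)} = F + P^{2} F^{2} = F + F^{2} P^{2}$)
$\left(k{\left(c,9 \cdot 9 \right)} + 332535\right) - 207103 = \left(9 \cdot 9 \left(1 + 9 \cdot 9 \cdot 0^{2}\right) + 332535\right) - 207103 = \left(81 \left(1 + 81 \cdot 0\right) + 332535\right) - 207103 = \left(81 \left(1 + 0\right) + 332535\right) - 207103 = \left(81 \cdot 1 + 332535\right) - 207103 = \left(81 + 332535\right) - 207103 = 332616 - 207103 = 125513$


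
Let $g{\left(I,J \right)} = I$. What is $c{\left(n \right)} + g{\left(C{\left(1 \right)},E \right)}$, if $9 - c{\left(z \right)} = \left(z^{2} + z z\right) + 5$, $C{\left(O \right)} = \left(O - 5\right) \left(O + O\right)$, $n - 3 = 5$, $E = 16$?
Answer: $-132$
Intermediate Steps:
$n = 8$ ($n = 3 + 5 = 8$)
$C{\left(O \right)} = 2 O \left(-5 + O\right)$ ($C{\left(O \right)} = \left(-5 + O\right) 2 O = 2 O \left(-5 + O\right)$)
$c{\left(z \right)} = 4 - 2 z^{2}$ ($c{\left(z \right)} = 9 - \left(\left(z^{2} + z z\right) + 5\right) = 9 - \left(\left(z^{2} + z^{2}\right) + 5\right) = 9 - \left(2 z^{2} + 5\right) = 9 - \left(5 + 2 z^{2}\right) = 4 - 2 z^{2}$)
$c{\left(n \right)} + g{\left(C{\left(1 \right)},E \right)} = \left(4 - 2 \cdot 8^{2}\right) + 2 \cdot 1 \left(-5 + 1\right) = \left(4 - 128\right) + 2 \cdot 1 \left(-4\right) = \left(4 - 128\right) - 8 = -124 - 8 = -132$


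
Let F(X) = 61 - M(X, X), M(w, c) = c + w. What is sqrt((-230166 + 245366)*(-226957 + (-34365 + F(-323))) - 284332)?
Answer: 46*I*sqrt(1872227) ≈ 62942.0*I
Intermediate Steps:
F(X) = 61 - 2*X (F(X) = 61 - (X + X) = 61 - 2*X)
sqrt((-230166 + 245366)*(-226957 + (-34365 + F(-323))) - 284332) = sqrt((-230166 + 245366)*(-226957 + (-34365 + (61 - 2*(-323)))) - 284332) = sqrt(15200*(-226957 + (-34365 + (61 + 646))) - 284332) = sqrt(15200*(-226957 + (-34365 + 707)) - 284332) = sqrt(15200*(-226957 - 33658) - 284332) = sqrt(15200*(-260615) - 284332) = sqrt(-3961348000 - 284332) = sqrt(-3961632332) = 46*I*sqrt(1872227)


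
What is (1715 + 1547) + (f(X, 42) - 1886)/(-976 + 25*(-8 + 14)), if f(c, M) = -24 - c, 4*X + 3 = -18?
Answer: 10785267/3304 ≈ 3264.3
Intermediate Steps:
X = -21/4 (X = -3/4 + (1/4)*(-18) = -3/4 - 9/2 = -21/4 ≈ -5.2500)
(1715 + 1547) + (f(X, 42) - 1886)/(-976 + 25*(-8 + 14)) = (1715 + 1547) + ((-24 - 1*(-21/4)) - 1886)/(-976 + 25*(-8 + 14)) = 3262 + ((-24 + 21/4) - 1886)/(-976 + 25*6) = 3262 + (-75/4 - 1886)/(-976 + 150) = 3262 - 7619/4/(-826) = 3262 - 7619/4*(-1/826) = 3262 + 7619/3304 = 10785267/3304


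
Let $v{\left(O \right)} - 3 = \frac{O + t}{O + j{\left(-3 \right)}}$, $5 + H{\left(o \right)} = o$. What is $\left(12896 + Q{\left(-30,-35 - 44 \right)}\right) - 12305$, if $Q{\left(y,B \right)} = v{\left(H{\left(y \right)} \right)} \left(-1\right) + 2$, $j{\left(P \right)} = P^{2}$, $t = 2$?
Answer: $\frac{15307}{26} \approx 588.73$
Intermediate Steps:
$H{\left(o \right)} = -5 + o$
$v{\left(O \right)} = 3 + \frac{2 + O}{9 + O}$ ($v{\left(O \right)} = 3 + \frac{O + 2}{O + \left(-3\right)^{2}} = 3 + \frac{2 + O}{O + 9} = 3 + \frac{2 + O}{9 + O}$)
$Q{\left(y,B \right)} = 2 - \frac{9 + 4 y}{4 + y}$ ($Q{\left(y,B \right)} = \frac{29 + 4 \left(-5 + y\right)}{9 + \left(-5 + y\right)} \left(-1\right) + 2 = \frac{29 + \left(-20 + 4 y\right)}{4 + y} \left(-1\right) + 2 = \frac{9 + 4 y}{4 + y} \left(-1\right) + 2 = - \frac{9 + 4 y}{4 + y} + 2 = 2 - \frac{9 + 4 y}{4 + y}$)
$\left(12896 + Q{\left(-30,-35 - 44 \right)}\right) - 12305 = \left(12896 + \frac{-1 - -60}{4 - 30}\right) - 12305 = \left(12896 + \frac{-1 + 60}{-26}\right) - 12305 = \left(12896 - \frac{59}{26}\right) - 12305 = \frac{335237}{26} - 12305 = \frac{15307}{26}$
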